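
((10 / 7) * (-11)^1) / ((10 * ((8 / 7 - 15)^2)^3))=-184877 / 832972004929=-0.00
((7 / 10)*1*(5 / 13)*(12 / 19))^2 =1764 / 61009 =0.03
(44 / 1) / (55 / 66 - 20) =-264 / 115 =-2.30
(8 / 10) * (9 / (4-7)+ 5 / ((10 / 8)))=4 / 5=0.80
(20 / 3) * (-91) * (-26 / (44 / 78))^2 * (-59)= 9200640540 / 121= 76038351.57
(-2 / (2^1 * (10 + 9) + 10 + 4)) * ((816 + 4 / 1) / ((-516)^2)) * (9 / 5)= -41 / 192296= -0.00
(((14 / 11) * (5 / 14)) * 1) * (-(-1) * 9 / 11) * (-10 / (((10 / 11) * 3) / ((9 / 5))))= -27 / 11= -2.45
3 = 3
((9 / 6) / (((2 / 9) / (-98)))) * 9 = -11907 / 2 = -5953.50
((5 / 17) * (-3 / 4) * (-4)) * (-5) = -75 / 17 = -4.41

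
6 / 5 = 1.20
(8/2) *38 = 152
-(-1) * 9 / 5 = 9 / 5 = 1.80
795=795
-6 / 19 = -0.32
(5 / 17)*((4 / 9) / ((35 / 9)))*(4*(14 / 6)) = 16 / 51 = 0.31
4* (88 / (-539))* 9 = -288 / 49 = -5.88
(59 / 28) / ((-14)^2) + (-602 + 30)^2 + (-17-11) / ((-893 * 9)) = 14431123638151 / 44107056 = 327184.01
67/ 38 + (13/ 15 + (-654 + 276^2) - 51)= 75473.63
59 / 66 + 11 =785 / 66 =11.89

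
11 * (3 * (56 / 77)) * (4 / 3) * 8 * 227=58112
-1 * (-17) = 17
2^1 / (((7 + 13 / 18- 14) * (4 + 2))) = -6 / 113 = -0.05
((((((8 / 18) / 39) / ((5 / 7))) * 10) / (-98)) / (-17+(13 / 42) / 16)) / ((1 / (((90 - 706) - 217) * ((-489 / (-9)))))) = -17379712 / 4005261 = -4.34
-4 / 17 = -0.24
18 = 18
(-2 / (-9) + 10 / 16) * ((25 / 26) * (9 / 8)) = 0.92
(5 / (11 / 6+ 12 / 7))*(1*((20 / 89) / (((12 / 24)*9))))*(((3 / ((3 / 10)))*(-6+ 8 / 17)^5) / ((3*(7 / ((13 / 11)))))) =-381630091648000 / 1864043644023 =-204.73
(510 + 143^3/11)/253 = 266347/253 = 1052.75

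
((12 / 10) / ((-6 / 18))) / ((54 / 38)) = -38 / 15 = -2.53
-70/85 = -14/17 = -0.82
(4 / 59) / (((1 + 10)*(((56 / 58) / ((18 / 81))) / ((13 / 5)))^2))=142129 / 64397025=0.00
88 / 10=44 / 5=8.80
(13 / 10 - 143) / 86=-1417 / 860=-1.65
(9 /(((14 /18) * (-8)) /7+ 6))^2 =6561 /2116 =3.10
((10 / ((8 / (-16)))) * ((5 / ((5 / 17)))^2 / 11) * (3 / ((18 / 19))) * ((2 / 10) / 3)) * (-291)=1065254 / 33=32280.42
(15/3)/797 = 5/797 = 0.01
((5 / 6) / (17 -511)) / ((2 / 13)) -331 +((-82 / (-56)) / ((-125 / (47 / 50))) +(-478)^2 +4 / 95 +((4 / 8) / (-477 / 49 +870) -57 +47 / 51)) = 271743101152618481 / 1191349162500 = 228096.94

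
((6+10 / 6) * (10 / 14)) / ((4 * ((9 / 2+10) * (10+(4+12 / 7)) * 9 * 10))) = 23 / 344520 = 0.00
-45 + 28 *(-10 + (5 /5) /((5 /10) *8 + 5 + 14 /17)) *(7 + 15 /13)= -5003799 /2171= -2304.84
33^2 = 1089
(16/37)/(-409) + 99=1498151/15133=99.00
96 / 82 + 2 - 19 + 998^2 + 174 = 40842649 / 41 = 996162.17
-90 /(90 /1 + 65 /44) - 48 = -39432 /805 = -48.98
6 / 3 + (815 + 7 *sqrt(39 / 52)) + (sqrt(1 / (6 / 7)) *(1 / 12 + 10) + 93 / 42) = 7 *sqrt(3) / 2 + 121 *sqrt(42) / 72 + 11469 / 14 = 836.17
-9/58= -0.16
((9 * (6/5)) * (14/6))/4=63/10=6.30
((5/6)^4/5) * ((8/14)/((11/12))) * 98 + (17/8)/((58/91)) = 1271459/137808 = 9.23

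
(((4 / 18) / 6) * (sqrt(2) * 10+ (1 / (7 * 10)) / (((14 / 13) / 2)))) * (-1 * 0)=0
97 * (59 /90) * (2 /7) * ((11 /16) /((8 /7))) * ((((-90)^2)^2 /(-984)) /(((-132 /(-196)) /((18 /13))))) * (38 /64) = -485524297125 /545792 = -889577.53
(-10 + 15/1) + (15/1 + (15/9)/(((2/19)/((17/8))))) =2575/48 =53.65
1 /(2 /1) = 1 /2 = 0.50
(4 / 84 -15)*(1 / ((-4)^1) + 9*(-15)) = 84937 / 42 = 2022.31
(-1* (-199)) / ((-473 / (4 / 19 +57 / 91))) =-0.35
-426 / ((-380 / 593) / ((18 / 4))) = 1136781 / 380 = 2991.53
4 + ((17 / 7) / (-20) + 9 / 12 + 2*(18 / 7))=342 / 35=9.77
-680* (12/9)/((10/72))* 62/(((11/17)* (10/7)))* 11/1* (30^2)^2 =-3901250304000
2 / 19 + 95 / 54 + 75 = 78863 / 1026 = 76.86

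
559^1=559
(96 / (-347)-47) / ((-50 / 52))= 49.17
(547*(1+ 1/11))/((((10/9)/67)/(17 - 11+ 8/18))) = 12753852/55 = 231888.22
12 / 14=6 / 7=0.86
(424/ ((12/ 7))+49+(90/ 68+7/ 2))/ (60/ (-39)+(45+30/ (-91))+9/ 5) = 6988345/ 1042644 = 6.70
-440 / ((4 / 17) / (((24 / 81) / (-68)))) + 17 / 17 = 9.15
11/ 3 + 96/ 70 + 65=7354/ 105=70.04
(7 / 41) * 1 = 7 / 41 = 0.17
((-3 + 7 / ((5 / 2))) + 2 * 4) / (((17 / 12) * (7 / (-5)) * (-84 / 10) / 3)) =1170 / 833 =1.40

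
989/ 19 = 52.05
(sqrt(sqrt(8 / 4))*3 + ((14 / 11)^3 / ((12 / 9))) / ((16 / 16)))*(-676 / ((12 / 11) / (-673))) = 78023582 / 121 + 1251107*2^(1 / 4) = 2132648.34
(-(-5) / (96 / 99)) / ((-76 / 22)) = -1815 / 1216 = -1.49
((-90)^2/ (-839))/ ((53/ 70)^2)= -39690000/ 2356751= -16.84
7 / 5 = 1.40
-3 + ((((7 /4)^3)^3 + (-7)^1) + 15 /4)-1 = 38453063 /262144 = 146.69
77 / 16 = 4.81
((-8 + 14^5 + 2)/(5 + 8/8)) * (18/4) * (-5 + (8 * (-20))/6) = -12773177.50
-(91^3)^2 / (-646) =567869252041 / 646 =879054569.72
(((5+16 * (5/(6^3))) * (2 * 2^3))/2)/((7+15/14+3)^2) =45472/129735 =0.35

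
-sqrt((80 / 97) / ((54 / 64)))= -16*sqrt(2910) / 873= -0.99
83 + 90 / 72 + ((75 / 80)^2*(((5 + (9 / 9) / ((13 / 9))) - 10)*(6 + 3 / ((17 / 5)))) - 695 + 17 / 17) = -635.81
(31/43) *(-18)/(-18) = 31/43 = 0.72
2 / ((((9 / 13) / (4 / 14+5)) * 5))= 962 / 315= 3.05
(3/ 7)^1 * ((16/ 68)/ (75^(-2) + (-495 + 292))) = -33750/ 67941503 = -0.00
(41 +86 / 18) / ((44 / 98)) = 101.96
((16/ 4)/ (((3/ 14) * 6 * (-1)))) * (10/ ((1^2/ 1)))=-31.11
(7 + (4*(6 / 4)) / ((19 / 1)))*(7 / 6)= 973 / 114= 8.54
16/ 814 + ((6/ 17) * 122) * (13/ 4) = 968389/ 6919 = 139.96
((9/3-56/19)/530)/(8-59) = -1/513570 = -0.00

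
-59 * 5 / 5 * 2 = -118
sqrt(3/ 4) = sqrt(3)/ 2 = 0.87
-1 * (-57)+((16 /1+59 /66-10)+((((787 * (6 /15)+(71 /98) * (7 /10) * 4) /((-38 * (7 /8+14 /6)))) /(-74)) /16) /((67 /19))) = 10244963941 /160341720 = 63.89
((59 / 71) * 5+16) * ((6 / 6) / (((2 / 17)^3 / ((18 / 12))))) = 21091509 / 1136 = 18566.47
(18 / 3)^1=6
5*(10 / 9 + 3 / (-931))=46415 / 8379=5.54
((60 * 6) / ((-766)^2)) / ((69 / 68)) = 2040 / 3373847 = 0.00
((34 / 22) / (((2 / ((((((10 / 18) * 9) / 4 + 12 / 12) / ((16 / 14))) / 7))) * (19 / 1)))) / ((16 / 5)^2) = 3825 / 3424256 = 0.00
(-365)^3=-48627125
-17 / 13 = -1.31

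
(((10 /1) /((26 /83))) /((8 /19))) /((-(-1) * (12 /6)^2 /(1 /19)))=1.00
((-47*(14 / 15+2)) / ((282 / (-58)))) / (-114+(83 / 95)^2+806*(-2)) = -2303180 / 140132349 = -0.02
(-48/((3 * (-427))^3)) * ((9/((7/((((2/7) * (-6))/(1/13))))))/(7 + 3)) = -1248/19074348335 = -0.00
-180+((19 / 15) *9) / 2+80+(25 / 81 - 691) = -635843 / 810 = -784.99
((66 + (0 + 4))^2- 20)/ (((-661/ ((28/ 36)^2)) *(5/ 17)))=-813008/ 53541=-15.18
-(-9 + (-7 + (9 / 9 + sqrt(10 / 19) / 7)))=15 - sqrt(190) / 133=14.90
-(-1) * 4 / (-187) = -0.02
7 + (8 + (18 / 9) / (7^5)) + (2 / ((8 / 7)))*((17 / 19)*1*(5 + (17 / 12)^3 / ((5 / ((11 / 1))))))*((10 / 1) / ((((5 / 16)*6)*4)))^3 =264327890159 / 4655875140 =56.77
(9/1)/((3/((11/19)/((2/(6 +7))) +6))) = 1113/38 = 29.29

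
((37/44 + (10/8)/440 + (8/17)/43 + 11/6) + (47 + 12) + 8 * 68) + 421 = 1026.69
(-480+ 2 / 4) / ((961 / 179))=-171661 / 1922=-89.31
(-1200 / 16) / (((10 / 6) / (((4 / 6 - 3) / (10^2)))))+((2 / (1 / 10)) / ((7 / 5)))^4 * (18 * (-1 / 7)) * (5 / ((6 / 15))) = -449999647053 / 336140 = -1338726.86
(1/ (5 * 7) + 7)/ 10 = 123/ 175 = 0.70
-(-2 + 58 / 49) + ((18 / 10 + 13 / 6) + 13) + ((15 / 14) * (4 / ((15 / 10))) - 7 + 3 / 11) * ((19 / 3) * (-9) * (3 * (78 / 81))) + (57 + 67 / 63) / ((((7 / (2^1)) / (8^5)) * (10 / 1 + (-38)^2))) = 36287192611 / 35266770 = 1028.93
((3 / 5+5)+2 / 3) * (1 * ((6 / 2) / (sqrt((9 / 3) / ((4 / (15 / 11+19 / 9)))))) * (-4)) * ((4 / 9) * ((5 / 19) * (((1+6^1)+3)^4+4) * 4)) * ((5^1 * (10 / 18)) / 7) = -752300800 * sqrt(2838) / 463239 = -86515.24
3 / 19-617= -11720 / 19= -616.84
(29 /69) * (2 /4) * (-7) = -1.47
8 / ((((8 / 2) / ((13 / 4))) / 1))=13 / 2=6.50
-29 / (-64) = 29 / 64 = 0.45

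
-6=-6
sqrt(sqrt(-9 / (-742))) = sqrt(3) * 742^(3 / 4) / 742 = 0.33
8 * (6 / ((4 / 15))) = 180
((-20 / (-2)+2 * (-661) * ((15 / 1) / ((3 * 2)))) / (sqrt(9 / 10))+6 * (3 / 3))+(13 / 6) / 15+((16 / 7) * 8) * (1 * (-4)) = -3295 * sqrt(10) / 3- 42209 / 630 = -3540.23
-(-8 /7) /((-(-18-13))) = 8 /217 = 0.04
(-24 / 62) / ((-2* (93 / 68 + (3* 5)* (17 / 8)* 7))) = 272 / 315487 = 0.00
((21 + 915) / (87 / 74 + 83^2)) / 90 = 296 / 196105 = 0.00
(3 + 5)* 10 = 80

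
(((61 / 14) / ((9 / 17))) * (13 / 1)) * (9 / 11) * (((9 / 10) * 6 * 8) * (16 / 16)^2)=1455948 / 385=3781.68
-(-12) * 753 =9036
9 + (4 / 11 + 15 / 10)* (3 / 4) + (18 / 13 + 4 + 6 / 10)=16.38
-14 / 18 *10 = -70 / 9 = -7.78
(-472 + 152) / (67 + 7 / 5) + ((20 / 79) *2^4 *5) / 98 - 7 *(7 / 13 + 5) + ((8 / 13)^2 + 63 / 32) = -146389536829 / 3579776928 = -40.89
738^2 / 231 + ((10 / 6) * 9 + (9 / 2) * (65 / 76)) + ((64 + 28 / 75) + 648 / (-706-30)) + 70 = 50677570751 / 20189400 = 2510.11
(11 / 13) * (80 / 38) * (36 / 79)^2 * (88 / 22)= 2280960 / 1541527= 1.48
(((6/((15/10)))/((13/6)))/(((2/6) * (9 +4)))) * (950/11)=68400/1859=36.79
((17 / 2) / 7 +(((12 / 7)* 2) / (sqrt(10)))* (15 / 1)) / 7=17 / 98 +36* sqrt(10) / 49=2.50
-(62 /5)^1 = -12.40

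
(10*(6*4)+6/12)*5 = 2405/2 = 1202.50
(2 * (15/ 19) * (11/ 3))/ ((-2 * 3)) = -55/ 57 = -0.96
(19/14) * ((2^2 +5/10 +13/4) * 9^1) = 5301/56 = 94.66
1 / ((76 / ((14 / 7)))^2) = 1 / 1444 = 0.00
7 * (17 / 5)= 119 / 5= 23.80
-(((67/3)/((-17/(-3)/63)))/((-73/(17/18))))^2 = -219961/21316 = -10.32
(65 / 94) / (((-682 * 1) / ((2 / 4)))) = -65 / 128216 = -0.00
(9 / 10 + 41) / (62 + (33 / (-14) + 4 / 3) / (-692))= 6088908 / 9010055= 0.68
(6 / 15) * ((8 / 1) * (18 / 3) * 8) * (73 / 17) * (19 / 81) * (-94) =-33376768 / 2295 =-14543.25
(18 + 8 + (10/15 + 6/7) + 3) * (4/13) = 2564/273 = 9.39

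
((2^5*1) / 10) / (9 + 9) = 8 / 45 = 0.18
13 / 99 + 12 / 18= 79 / 99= 0.80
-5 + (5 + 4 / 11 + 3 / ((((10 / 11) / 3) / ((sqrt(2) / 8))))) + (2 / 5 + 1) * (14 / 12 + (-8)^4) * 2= 11474.18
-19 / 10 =-1.90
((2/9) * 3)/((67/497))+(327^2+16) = 21496939/201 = 106949.95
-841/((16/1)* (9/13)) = -10933/144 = -75.92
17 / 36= 0.47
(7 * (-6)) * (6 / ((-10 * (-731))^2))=-63 / 13359025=-0.00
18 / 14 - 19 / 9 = -52 / 63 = -0.83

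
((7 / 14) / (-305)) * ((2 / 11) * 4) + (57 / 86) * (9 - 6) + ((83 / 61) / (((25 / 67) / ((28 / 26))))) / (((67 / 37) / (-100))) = -805992787 / 3750890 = -214.88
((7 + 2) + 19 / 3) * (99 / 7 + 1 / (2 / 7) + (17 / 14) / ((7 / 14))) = 6463 / 21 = 307.76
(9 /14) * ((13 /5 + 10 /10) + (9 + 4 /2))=657 /70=9.39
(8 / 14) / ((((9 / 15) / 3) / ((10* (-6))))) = -1200 / 7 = -171.43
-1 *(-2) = 2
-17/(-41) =17/41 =0.41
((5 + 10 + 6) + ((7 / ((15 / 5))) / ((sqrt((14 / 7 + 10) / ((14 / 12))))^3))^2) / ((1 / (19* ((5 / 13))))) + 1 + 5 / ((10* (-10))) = 33723755101 / 218350080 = 154.45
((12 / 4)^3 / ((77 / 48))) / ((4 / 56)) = 2592 / 11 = 235.64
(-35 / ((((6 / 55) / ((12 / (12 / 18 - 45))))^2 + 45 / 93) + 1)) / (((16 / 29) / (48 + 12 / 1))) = -12849519375 / 5557759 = -2312.00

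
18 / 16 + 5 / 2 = 29 / 8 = 3.62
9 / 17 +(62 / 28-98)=-22671 / 238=-95.26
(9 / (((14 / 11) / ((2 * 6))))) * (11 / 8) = 3267 / 28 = 116.68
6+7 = 13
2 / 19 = 0.11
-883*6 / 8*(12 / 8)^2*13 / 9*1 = -34437 / 16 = -2152.31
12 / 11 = 1.09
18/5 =3.60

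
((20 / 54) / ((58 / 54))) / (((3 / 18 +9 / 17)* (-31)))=-1020 / 63829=-0.02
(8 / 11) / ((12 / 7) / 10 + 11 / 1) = 280 / 4301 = 0.07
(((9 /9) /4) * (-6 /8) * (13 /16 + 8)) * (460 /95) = -9729 /1216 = -8.00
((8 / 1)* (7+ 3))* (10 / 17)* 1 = 800 / 17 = 47.06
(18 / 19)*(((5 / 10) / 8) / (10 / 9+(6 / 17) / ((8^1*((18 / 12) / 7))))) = 1377 / 30628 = 0.04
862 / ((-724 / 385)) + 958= 180861 / 362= 499.62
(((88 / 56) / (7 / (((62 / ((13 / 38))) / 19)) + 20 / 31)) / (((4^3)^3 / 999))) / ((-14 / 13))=-492063 / 122028032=-0.00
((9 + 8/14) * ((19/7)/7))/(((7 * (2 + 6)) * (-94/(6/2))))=-0.00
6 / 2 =3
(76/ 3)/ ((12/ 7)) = 133/ 9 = 14.78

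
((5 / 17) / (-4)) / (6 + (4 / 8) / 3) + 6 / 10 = 3699 / 6290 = 0.59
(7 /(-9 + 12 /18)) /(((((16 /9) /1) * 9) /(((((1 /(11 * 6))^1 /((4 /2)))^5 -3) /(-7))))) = -24044785459 /1068657131520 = -0.02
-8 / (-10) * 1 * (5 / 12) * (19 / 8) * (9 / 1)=7.12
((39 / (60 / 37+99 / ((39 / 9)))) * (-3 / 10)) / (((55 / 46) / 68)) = -27.20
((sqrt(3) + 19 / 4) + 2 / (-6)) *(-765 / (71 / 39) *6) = -1581255 / 142 - 179010 *sqrt(3) / 71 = -15502.56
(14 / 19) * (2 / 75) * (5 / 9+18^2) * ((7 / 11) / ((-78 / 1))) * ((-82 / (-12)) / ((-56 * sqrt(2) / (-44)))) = -838327 * sqrt(2) / 6002100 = -0.20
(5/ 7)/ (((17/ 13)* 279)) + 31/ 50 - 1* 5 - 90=-156672269/ 1660050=-94.38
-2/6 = -0.33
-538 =-538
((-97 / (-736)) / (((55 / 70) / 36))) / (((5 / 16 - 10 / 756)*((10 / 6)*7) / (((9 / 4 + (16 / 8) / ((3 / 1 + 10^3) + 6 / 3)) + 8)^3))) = 1283323732344594801 / 688642002950000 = 1863.56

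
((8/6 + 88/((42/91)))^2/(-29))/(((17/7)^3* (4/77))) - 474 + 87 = -298542375/142477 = -2095.37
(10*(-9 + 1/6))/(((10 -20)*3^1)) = 53/18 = 2.94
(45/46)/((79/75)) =0.93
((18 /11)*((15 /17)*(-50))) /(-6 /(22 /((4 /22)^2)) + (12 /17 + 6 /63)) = -17151750 /188191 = -91.14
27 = 27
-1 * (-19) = 19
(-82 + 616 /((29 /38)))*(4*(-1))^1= -84120 /29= -2900.69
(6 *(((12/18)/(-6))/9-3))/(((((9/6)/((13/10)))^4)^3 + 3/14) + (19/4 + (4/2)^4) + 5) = -318345035113580384/555406344314492049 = -0.57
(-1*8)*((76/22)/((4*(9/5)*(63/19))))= -7220/6237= -1.16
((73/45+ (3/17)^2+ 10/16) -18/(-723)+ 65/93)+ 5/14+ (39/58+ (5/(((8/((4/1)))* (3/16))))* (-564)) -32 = -1190981959414427/157788416520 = -7547.97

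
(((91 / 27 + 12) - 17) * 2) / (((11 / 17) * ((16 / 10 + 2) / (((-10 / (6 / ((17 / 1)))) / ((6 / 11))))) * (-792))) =-7225 / 78732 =-0.09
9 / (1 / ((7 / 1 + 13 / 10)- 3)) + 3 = 507 / 10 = 50.70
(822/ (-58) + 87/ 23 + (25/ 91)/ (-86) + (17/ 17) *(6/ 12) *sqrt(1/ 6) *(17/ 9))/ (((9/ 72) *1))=-217003420/ 2609971 + 34 *sqrt(6)/ 27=-80.06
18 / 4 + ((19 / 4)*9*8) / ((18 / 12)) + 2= 469 / 2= 234.50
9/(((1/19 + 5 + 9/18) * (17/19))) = 6498/3587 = 1.81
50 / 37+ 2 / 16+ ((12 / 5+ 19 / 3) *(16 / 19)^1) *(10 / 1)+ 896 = 16383053 / 16872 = 971.02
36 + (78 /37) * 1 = 1410 /37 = 38.11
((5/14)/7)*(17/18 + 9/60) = 197/3528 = 0.06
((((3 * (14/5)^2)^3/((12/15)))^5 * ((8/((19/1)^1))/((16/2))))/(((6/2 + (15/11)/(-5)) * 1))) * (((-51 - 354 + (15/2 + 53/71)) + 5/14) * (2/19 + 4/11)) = -155891625808424894983260098283776240205692928/38193166255950927734375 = -4081662797049071956476.88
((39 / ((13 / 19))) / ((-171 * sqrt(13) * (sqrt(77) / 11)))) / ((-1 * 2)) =sqrt(1001) / 546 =0.06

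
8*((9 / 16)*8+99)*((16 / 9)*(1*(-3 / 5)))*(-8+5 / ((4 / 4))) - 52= 12988 / 5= 2597.60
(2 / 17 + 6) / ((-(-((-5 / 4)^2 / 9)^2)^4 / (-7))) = 134595740475586510848 / 2593994140625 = 51887449.69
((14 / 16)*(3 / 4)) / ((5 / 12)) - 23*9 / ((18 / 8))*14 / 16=-3157 / 40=-78.92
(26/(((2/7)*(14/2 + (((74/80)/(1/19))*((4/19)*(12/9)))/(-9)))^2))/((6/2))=297675/116714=2.55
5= 5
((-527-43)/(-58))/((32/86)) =12255/464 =26.41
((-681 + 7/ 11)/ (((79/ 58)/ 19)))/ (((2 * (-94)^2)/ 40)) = -41236840/ 1919621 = -21.48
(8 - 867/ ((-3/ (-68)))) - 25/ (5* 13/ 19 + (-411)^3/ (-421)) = -19644.00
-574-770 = -1344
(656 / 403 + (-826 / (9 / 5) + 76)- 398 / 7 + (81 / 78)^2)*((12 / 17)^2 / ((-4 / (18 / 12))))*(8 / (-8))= -1730976693 / 21196994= -81.66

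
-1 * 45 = -45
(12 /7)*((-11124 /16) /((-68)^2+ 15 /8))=-66744 /259049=-0.26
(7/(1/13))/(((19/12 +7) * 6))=182/103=1.77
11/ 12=0.92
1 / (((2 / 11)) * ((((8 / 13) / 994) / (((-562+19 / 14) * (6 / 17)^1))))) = -239072691 / 136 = -1757887.43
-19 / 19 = -1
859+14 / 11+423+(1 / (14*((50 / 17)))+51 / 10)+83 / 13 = 129607641 / 100100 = 1294.78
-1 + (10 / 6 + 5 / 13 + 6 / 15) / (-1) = -673 / 195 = -3.45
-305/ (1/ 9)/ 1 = -2745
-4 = -4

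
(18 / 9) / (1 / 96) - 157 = 35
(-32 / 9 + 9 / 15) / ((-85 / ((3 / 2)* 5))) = 133 / 510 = 0.26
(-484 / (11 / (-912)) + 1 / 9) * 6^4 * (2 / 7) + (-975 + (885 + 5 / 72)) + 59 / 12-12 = 7488819713 / 504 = 14858769.27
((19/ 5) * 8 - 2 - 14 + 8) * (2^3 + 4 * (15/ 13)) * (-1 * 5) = -18368/ 13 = -1412.92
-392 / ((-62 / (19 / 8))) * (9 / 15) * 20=5586 / 31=180.19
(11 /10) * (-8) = -44 /5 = -8.80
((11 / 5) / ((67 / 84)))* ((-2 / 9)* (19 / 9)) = -11704 / 9045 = -1.29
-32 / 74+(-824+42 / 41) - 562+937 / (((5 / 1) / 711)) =1000127699 / 7585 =131855.99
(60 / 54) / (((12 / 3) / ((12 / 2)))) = 5 / 3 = 1.67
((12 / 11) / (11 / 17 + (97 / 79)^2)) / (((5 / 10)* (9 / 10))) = 2121940 / 1885983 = 1.13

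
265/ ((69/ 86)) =22790/ 69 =330.29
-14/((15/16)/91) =-20384/15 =-1358.93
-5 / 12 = -0.42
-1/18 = -0.06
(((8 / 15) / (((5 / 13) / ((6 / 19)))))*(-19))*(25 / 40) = -5.20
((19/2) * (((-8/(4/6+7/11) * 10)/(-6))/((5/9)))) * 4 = 30096/43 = 699.91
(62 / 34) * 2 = 62 / 17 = 3.65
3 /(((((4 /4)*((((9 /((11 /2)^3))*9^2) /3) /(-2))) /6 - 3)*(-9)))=1331 /12465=0.11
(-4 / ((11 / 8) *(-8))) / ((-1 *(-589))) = 4 / 6479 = 0.00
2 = 2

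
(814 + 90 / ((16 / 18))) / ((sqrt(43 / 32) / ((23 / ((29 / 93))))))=7830879 * sqrt(86) / 1247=58236.23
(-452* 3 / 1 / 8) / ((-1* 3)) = 113 / 2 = 56.50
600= 600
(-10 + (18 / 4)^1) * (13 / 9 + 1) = -121 / 9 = -13.44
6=6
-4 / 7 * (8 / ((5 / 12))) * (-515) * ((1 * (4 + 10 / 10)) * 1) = 197760 / 7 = 28251.43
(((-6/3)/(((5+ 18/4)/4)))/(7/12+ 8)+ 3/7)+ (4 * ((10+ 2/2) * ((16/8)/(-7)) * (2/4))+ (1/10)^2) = -8144401/1369900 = -5.95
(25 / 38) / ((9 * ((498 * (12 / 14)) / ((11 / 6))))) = 1925 / 6131376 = 0.00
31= 31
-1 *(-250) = 250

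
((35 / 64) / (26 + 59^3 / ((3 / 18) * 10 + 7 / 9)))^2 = 148225 / 3500787849511936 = 0.00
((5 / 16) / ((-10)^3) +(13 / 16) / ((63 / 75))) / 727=64979 / 48854400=0.00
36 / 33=12 / 11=1.09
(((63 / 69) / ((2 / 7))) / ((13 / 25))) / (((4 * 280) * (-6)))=-0.00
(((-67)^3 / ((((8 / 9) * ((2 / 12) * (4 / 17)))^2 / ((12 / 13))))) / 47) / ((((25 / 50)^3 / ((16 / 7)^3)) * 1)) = -97328716190208 / 209573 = -464414386.35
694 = 694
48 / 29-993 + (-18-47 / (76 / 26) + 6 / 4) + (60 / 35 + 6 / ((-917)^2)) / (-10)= -474493866101 / 463329839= -1024.10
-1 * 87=-87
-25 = -25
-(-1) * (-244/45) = -5.42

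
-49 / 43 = -1.14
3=3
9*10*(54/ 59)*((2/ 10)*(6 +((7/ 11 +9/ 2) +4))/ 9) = 17982/ 649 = 27.71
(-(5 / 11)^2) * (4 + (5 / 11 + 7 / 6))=-1.16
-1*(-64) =64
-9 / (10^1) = -9 / 10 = -0.90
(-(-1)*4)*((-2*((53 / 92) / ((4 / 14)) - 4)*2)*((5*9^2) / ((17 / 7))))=2069550 / 391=5292.97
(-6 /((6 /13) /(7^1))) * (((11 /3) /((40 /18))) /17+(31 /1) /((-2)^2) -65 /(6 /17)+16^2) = -3697967 /510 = -7250.92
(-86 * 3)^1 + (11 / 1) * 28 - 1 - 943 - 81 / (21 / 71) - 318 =-10401 / 7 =-1485.86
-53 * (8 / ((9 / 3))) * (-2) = 848 / 3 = 282.67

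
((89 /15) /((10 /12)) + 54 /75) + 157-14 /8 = 16309 /100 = 163.09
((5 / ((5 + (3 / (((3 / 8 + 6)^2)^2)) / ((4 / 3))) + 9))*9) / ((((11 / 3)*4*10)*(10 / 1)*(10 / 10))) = 20295603 / 9261709600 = 0.00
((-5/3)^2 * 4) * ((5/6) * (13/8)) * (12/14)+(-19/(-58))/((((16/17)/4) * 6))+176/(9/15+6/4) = 2833703/29232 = 96.94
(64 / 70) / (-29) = -32 / 1015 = -0.03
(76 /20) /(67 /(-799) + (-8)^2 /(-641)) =-9731021 /470415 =-20.69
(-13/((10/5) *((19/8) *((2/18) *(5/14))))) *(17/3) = -37128/95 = -390.82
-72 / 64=-9 / 8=-1.12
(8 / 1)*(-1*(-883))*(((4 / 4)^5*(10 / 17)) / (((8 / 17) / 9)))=79470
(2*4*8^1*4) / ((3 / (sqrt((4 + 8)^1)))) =512*sqrt(3) / 3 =295.60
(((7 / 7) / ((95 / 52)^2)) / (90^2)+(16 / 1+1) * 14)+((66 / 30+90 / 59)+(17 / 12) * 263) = 2649543008411 / 4313047500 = 614.31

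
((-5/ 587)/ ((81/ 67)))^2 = 112225/ 2260717209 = 0.00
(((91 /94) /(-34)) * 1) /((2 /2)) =-91 /3196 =-0.03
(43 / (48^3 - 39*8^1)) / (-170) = -43 / 18747600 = -0.00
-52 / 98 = -26 / 49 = -0.53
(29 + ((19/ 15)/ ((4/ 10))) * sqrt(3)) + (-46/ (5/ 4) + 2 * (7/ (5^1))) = -5 + 19 * sqrt(3)/ 6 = 0.48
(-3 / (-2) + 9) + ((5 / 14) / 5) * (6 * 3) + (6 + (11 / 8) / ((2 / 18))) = 1689 / 56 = 30.16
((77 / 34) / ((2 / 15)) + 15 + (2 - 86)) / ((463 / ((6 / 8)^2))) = -31833 / 503744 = -0.06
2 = 2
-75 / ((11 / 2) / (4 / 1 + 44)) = -7200 / 11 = -654.55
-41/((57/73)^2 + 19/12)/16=-655467/560956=-1.17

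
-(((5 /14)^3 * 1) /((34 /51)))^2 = -140625 /30118144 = -0.00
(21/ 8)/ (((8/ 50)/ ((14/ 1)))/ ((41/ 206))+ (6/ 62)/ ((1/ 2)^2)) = 5.91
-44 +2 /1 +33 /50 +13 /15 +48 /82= -39.89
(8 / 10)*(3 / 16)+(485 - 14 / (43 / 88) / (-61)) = 25475609 / 52460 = 485.62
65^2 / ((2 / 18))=38025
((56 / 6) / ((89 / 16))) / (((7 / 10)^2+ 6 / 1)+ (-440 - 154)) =-6400 / 2240931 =-0.00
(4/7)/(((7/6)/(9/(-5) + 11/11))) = -96/245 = -0.39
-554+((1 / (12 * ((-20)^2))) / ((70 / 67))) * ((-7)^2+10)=-186140047 / 336000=-553.99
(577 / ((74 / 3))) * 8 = 6924 / 37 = 187.14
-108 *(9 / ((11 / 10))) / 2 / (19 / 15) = -72900 / 209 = -348.80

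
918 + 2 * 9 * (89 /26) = 979.62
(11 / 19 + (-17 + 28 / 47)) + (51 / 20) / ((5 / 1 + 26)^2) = -271571497 / 17163460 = -15.82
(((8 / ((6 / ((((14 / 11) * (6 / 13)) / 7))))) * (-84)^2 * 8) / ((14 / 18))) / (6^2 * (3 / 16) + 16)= 663552 / 1859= 356.94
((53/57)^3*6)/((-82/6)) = -297754/843657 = -0.35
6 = 6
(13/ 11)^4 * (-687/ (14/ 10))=-98107035/ 102487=-957.26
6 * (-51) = -306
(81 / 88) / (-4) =-81 / 352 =-0.23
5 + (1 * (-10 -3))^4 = 28566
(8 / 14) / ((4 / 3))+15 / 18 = 53 / 42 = 1.26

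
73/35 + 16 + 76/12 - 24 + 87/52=11423/5460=2.09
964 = 964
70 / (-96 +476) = 7 / 38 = 0.18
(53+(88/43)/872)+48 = 101.00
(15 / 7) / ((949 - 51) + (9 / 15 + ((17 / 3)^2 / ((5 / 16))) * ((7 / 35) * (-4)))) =3375 / 1285823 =0.00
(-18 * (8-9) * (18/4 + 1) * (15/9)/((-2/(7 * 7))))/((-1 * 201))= 2695/134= 20.11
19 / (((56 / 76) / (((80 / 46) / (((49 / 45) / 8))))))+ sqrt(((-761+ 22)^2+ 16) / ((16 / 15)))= 2599200 / 7889+ sqrt(8192055) / 4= 1045.02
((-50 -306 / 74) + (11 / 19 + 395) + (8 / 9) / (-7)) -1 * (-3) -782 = -19384550 / 44289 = -437.68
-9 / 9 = -1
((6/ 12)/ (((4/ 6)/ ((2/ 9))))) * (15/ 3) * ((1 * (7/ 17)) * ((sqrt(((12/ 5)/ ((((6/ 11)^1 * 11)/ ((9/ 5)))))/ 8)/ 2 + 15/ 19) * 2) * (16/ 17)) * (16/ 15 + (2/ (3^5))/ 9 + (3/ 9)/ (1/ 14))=12289984/ 3532005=3.48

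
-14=-14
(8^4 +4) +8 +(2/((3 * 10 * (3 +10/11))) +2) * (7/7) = 2650961/645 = 4110.02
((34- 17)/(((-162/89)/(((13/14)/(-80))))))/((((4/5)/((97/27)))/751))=1432827643/3919104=365.60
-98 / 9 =-10.89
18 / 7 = 2.57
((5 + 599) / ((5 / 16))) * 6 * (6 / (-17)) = -347904 / 85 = -4092.99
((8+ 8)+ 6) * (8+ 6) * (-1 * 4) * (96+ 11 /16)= -119119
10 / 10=1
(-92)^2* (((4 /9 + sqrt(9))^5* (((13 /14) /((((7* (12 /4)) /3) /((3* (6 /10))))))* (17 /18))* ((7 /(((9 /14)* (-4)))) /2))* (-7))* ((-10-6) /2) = -187432303198504 /2657205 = -70537389.17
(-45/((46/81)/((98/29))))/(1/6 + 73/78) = -242.86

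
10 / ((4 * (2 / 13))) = 65 / 4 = 16.25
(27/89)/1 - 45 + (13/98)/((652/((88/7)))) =-222393275/4975901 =-44.69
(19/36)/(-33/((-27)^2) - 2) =-513/1988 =-0.26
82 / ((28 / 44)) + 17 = 145.86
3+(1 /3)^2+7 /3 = 49 /9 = 5.44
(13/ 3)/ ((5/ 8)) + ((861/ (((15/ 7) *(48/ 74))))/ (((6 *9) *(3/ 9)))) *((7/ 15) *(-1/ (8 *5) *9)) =478069/ 144000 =3.32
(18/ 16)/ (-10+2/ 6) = -27/ 232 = -0.12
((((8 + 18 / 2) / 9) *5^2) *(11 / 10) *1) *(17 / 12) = 15895 / 216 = 73.59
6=6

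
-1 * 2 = -2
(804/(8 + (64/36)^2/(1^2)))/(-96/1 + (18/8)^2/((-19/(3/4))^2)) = -250770816/334148797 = -0.75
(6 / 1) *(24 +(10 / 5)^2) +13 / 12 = 2029 / 12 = 169.08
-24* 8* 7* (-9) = 12096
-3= -3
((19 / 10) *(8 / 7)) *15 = 228 / 7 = 32.57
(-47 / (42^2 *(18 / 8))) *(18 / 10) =-47 / 2205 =-0.02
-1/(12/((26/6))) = -0.36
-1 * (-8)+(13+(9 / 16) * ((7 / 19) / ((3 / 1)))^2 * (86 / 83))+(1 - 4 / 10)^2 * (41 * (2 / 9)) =145553003 / 5992600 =24.29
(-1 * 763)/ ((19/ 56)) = -42728/ 19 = -2248.84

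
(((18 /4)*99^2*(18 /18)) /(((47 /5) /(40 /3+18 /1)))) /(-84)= -49005 /28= -1750.18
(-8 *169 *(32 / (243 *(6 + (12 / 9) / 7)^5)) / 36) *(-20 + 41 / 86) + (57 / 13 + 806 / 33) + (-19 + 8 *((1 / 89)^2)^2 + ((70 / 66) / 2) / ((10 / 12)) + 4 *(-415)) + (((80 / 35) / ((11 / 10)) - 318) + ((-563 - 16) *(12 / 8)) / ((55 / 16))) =-28472590763383437464054 / 12836357246597259375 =-2218.12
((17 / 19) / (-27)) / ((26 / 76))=-34 / 351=-0.10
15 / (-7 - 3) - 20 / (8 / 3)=-9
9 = 9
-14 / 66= -7 / 33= -0.21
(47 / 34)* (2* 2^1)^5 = 24064 / 17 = 1415.53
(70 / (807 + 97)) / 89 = 35 / 40228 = 0.00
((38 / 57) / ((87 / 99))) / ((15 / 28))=616 / 435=1.42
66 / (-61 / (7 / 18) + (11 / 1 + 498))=462 / 2465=0.19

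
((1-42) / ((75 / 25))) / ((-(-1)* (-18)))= 41 / 54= 0.76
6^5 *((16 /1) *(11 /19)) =1368576 /19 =72030.32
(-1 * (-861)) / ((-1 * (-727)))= 861 / 727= 1.18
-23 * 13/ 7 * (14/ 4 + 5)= -5083/ 14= -363.07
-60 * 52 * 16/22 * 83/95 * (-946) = 35632896/19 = 1875415.58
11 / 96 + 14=1355 / 96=14.11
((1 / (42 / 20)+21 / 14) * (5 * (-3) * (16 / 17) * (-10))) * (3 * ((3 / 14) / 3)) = 49800 / 833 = 59.78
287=287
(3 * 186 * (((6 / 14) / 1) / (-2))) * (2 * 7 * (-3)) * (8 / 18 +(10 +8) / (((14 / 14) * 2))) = 47430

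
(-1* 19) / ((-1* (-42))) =-19 / 42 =-0.45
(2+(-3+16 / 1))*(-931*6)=-83790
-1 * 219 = -219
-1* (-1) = 1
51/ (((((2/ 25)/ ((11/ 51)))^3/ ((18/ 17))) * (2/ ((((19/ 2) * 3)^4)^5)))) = 2725807580268232833840507669225159083296875/ 41213231104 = 66139138020742961882392570000000.00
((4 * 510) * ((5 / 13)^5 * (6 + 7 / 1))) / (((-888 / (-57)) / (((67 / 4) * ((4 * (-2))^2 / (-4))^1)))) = -4057687500 / 1056757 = -3839.75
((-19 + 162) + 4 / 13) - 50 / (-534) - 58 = 296428 / 3471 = 85.40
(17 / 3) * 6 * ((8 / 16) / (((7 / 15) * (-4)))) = -255 / 28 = -9.11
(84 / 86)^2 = 1764 / 1849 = 0.95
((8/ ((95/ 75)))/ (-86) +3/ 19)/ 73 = 69/ 59641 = 0.00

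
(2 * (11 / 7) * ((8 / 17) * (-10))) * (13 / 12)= -5720 / 357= -16.02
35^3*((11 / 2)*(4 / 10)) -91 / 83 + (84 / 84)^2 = 7828967 / 83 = 94324.90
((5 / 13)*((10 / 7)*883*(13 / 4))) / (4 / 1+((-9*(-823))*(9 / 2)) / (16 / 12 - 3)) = -110375 / 1399643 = -0.08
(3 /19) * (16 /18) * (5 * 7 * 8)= 2240 /57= 39.30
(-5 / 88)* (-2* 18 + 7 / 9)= 1585 / 792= 2.00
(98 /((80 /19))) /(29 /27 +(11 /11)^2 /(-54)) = 441 /20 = 22.05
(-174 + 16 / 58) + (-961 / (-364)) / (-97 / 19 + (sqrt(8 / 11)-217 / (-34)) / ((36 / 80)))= -4470574186211045 / 25778877026812-3007805070* sqrt(22) / 222231698507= -173.48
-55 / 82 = -0.67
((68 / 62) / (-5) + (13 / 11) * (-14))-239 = -436079 / 1705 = -255.76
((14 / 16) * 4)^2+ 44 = 225 / 4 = 56.25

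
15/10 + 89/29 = 265/58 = 4.57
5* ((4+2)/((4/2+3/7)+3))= 105/19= 5.53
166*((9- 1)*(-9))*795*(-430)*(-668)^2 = 1823178092428800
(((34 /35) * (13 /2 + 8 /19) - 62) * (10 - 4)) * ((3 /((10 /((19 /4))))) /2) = -330831 /1400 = -236.31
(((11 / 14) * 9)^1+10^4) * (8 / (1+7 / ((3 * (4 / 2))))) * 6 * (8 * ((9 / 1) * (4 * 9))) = 52291671552 / 91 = 574633753.32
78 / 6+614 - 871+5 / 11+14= -2525 / 11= -229.55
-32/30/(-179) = 16/2685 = 0.01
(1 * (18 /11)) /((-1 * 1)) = -18 /11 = -1.64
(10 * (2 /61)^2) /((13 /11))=440 /48373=0.01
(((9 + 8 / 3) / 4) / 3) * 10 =175 / 18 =9.72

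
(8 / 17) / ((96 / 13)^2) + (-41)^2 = 32920873 / 19584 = 1681.01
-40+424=384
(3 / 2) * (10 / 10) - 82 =-161 / 2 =-80.50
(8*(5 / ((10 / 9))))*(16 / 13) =576 / 13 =44.31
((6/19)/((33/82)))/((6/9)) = 246/209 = 1.18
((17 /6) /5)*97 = 1649 /30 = 54.97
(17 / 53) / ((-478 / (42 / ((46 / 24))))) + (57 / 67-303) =-5898194232 / 19519847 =-302.16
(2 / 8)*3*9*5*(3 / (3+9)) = 135 / 16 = 8.44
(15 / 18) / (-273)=-0.00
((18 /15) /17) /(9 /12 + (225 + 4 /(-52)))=0.00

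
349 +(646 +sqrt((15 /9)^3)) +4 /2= 5 * sqrt(15) /9 +997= 999.15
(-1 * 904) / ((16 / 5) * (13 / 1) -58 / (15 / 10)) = -3390 / 11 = -308.18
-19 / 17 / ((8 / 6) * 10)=-57 / 680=-0.08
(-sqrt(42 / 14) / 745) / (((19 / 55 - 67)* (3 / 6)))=11* sqrt(3) / 273117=0.00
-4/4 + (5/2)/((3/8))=17/3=5.67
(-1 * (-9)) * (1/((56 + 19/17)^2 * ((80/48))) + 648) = 27493251363/4714205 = 5832.00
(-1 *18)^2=324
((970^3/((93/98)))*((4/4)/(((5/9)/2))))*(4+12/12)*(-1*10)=-5366517240000/31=-173113459354.84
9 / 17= 0.53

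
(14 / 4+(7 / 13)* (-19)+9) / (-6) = -59 / 156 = -0.38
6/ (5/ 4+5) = 24/ 25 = 0.96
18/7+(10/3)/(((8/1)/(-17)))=-379/84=-4.51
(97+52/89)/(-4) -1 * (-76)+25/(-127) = 2324217/45212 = 51.41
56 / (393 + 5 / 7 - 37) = 392 / 2497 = 0.16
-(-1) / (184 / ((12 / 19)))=3 / 874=0.00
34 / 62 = 0.55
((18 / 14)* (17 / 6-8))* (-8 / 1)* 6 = 2232 / 7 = 318.86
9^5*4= 236196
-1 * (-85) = 85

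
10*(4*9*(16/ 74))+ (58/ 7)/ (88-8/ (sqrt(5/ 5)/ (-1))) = 968753/ 12432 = 77.92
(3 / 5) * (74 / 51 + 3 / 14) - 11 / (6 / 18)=-38081 / 1190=-32.00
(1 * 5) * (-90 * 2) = -900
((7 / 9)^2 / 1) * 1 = 49 / 81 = 0.60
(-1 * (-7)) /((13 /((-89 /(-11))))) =623 /143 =4.36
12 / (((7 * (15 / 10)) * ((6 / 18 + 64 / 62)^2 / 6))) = 415152 / 112903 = 3.68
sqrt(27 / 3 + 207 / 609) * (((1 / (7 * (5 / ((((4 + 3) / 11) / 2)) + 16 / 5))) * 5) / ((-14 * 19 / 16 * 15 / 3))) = -40 * sqrt(96222) / 8936669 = -0.00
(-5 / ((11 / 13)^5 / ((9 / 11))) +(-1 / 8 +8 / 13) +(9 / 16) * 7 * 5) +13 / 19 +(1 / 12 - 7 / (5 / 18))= -13.69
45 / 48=15 / 16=0.94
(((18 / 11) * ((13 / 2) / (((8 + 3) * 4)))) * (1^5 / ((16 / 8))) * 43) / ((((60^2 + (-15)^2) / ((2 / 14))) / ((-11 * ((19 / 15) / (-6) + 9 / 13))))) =-24209 / 23562000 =-0.00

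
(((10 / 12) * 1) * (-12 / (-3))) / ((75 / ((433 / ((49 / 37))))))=32042 / 2205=14.53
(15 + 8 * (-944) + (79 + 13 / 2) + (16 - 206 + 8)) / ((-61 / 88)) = 671748 / 61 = 11012.26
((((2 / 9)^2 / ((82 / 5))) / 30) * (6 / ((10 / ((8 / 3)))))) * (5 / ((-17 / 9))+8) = 728 / 846855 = 0.00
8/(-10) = -4/5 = -0.80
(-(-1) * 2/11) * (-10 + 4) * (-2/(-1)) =-24/11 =-2.18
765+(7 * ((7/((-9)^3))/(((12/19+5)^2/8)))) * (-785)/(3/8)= 20043502055/25038963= 800.49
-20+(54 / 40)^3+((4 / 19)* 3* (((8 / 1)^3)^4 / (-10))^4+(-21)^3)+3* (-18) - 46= 1070435769529469910793714477087121345159369853 / 760000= 1408468117801934093149624000000000000000.00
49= 49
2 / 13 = 0.15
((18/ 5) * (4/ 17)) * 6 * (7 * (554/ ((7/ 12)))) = 2871936/ 85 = 33787.48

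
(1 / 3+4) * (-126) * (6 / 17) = -3276 / 17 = -192.71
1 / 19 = 0.05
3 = 3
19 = 19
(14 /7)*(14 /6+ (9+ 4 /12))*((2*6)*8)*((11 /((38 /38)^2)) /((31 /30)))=739200 /31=23845.16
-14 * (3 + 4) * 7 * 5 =-3430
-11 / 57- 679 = -38714 / 57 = -679.19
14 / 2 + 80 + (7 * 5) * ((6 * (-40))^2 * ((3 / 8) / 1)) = 756087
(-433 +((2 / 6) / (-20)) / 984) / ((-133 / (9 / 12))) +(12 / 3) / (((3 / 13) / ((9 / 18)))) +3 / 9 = 119792161 / 10469760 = 11.44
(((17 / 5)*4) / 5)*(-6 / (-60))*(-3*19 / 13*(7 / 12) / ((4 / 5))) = -2261 / 2600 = -0.87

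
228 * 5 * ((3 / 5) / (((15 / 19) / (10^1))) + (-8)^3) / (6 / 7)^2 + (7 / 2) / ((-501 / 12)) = -392113036 / 501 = -782660.75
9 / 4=2.25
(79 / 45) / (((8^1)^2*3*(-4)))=-79 / 34560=-0.00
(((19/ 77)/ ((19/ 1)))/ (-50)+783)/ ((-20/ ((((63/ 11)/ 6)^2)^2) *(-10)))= 83753214867/ 25768160000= 3.25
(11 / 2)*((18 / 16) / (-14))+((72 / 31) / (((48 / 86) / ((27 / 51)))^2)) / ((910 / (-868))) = -10246779 / 4207840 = -2.44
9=9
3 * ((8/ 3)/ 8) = 1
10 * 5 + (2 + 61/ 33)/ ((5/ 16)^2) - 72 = 14362/ 825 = 17.41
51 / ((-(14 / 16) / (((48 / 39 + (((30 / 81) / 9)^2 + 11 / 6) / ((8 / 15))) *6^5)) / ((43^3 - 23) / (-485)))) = 413479940592064 / 1191645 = 346982482.70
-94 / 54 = -1.74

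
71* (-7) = -497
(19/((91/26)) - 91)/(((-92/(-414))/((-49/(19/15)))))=566055/38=14896.18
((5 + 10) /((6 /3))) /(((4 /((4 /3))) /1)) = 5 /2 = 2.50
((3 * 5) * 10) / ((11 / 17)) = 2550 / 11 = 231.82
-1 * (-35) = 35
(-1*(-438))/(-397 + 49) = -73/58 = -1.26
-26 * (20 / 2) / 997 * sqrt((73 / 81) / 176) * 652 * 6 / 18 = -42380 * sqrt(803) / 296109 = -4.06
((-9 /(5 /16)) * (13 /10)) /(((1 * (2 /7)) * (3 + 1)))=-819 /25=-32.76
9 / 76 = 0.12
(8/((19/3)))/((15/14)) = 112/95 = 1.18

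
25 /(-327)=-25 /327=-0.08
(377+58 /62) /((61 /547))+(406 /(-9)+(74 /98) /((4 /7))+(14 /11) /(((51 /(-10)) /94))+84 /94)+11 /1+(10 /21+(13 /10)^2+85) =89545613970007 /26176498425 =3420.84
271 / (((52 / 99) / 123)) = 3299967 / 52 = 63460.90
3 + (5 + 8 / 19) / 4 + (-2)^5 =-2101 / 76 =-27.64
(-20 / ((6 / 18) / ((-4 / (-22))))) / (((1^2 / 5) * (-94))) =0.58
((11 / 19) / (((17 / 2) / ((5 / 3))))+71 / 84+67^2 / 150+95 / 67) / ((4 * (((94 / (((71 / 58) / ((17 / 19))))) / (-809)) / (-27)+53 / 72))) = 758915375069511 / 69470619067150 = 10.92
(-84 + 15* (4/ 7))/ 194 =-264/ 679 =-0.39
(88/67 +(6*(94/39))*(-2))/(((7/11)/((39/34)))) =-396792/7973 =-49.77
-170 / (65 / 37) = -1258 / 13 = -96.77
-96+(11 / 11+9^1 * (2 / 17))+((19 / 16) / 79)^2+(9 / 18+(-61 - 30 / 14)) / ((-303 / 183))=-1077409148373 / 19202708224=-56.11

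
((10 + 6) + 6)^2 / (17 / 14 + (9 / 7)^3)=332024 / 2291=144.93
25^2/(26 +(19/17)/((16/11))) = 170000/7281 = 23.35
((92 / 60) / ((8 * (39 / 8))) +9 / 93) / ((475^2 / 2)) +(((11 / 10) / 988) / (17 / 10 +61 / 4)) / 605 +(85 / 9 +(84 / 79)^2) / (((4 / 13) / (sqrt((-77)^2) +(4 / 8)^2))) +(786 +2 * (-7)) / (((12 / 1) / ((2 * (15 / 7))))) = 801451723473818472907 / 273466895728950000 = 2930.71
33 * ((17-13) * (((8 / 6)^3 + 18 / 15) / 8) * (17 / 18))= 45067 / 810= 55.64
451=451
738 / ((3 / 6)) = 1476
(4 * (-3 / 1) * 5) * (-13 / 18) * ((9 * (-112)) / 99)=-14560 / 33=-441.21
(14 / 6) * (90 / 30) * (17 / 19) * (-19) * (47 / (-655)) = 5593 / 655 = 8.54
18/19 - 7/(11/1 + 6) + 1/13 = 2572/4199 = 0.61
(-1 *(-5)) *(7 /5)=7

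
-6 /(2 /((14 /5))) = -42 /5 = -8.40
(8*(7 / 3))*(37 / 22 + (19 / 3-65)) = -105308 / 99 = -1063.72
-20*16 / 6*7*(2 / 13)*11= -24640 / 39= -631.79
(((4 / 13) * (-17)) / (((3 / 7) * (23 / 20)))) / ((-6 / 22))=104720 / 2691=38.91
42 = 42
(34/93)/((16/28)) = 119/186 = 0.64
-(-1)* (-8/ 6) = -4/ 3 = -1.33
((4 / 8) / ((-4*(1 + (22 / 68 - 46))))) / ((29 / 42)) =51 / 12586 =0.00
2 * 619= 1238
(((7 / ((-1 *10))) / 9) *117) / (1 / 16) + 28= -588 / 5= -117.60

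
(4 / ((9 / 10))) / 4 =10 / 9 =1.11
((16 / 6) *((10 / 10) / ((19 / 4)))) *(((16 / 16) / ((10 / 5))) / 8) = 2 / 57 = 0.04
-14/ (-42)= 1/ 3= 0.33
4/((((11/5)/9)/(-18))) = -3240/11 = -294.55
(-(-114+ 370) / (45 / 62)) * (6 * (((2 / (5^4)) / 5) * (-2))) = 2.71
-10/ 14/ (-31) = 5/ 217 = 0.02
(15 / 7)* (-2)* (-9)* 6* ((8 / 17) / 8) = 1620 / 119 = 13.61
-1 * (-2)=2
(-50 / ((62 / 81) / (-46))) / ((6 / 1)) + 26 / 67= 1040981 / 2077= 501.19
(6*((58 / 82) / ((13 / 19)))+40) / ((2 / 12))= 147756 / 533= 277.22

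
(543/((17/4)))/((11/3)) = 6516/187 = 34.84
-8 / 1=-8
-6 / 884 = -3 / 442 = -0.01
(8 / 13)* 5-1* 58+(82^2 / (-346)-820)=-2011408 / 2249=-894.36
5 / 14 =0.36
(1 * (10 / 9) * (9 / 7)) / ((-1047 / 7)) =-10 / 1047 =-0.01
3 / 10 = 0.30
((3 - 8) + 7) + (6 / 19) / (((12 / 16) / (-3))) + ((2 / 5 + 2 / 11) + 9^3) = 763183 / 1045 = 730.32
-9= -9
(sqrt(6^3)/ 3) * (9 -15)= -12 * sqrt(6)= -29.39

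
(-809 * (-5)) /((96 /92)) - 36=92171 /24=3840.46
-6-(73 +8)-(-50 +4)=-41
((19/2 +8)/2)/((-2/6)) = -105/4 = -26.25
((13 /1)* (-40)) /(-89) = 520 /89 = 5.84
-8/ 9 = -0.89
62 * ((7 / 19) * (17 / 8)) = 3689 / 76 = 48.54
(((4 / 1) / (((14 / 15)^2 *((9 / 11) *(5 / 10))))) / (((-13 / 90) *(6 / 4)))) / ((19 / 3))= -99000 / 12103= -8.18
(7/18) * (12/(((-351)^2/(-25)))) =-350/369603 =-0.00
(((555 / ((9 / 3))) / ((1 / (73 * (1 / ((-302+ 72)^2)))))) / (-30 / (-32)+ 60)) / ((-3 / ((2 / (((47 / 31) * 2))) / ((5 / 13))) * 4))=-83731 / 139854375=-0.00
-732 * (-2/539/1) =2.72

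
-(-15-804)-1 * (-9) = 828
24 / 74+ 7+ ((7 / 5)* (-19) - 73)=-17071 / 185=-92.28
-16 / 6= -8 / 3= -2.67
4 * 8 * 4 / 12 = 32 / 3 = 10.67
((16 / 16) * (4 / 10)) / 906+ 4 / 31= 9091 / 70215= 0.13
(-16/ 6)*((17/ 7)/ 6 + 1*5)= -908/ 63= -14.41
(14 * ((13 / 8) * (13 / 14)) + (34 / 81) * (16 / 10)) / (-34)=-70621 / 110160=-0.64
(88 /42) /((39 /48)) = 704 /273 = 2.58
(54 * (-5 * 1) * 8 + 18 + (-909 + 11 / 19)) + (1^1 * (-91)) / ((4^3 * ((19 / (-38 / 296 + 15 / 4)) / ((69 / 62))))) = -4255001557 / 1394752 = -3050.72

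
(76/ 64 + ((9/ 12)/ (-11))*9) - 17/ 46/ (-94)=109929/ 190256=0.58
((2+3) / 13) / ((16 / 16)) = 5 / 13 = 0.38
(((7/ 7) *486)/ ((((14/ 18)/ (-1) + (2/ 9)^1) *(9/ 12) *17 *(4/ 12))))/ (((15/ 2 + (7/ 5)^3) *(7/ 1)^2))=-874800/ 2133313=-0.41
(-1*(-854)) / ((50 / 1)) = 427 / 25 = 17.08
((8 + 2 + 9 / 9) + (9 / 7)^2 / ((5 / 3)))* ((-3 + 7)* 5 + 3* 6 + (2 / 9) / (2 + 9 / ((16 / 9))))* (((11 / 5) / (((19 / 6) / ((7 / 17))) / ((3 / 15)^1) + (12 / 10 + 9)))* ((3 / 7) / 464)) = 2765477 / 145183570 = 0.02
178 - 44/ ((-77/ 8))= 1278/ 7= 182.57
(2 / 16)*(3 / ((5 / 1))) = 3 / 40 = 0.08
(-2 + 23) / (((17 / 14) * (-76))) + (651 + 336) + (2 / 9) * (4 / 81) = 464709863 / 470934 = 986.78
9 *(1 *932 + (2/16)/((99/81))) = 738225/88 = 8388.92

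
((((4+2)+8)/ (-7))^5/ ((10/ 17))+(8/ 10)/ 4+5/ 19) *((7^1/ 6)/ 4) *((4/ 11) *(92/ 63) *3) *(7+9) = -1257088/ 3135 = -400.99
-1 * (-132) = 132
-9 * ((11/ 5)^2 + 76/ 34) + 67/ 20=-102557/ 1700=-60.33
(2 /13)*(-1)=-2 /13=-0.15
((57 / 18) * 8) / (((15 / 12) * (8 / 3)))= 38 / 5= 7.60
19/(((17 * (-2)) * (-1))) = 19/34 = 0.56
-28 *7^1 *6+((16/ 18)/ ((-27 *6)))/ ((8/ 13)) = -1714621/ 1458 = -1176.01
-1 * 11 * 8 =-88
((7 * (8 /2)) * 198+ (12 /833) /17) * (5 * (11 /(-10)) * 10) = -4317972780 /14161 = -304920.05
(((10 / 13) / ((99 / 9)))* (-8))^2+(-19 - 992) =-20667539 / 20449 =-1010.69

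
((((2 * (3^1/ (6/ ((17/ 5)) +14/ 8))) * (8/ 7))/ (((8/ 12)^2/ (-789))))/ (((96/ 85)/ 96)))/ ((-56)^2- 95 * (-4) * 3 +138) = -246262680/ 3692311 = -66.70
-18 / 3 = -6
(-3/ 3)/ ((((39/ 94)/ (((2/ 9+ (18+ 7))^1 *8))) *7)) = -170704/ 2457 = -69.48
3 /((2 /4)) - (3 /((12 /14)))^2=-6.25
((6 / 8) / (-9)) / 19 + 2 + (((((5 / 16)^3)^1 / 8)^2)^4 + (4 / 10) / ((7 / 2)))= 5595052941257657138139261134811944703403 / 2651809851590907166443095085259287429120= 2.11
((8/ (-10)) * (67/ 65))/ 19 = -268/ 6175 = -0.04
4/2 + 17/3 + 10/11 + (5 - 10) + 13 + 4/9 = 1685/99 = 17.02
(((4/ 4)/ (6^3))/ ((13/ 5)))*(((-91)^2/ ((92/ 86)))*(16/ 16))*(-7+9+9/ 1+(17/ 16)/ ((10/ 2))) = 356083/ 2304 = 154.55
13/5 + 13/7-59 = -1909/35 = -54.54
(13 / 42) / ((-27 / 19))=-247 / 1134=-0.22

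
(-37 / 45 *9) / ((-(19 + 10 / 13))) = 481 / 1285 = 0.37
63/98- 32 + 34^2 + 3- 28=15395/14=1099.64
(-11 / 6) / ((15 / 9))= -1.10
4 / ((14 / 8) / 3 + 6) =48 / 79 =0.61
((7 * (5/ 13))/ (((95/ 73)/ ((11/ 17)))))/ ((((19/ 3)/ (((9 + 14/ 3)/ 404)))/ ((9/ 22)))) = 188559/ 64463048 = 0.00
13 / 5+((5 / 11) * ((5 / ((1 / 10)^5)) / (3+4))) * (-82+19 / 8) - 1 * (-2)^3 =-142186917 / 55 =-2585216.67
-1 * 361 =-361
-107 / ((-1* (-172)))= -107 / 172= -0.62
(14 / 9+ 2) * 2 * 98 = 6272 / 9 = 696.89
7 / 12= 0.58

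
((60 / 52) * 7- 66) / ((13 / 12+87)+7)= -9036 / 14833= -0.61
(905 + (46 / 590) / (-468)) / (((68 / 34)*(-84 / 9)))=-124944277 / 2577120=-48.48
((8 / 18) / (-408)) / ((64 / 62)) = -31 / 29376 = -0.00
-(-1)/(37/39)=39/37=1.05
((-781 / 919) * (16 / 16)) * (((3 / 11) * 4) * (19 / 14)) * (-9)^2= -655614 / 6433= -101.91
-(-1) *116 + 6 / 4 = 235 / 2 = 117.50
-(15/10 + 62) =-127/2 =-63.50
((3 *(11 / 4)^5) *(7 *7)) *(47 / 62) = 1112701359 / 63488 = 17526.17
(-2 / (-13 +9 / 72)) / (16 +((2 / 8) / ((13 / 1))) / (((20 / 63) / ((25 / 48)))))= 53248 / 5495359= 0.01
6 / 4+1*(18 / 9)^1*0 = 3 / 2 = 1.50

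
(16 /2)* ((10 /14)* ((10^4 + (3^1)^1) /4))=14290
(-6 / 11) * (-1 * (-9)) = -54 / 11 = -4.91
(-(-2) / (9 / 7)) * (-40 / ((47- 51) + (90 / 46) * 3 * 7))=-12880 / 7677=-1.68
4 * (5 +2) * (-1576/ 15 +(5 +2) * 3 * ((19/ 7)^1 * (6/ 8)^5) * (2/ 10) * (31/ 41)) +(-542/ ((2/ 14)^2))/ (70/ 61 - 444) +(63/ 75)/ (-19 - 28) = -1411579022065751/ 499737388800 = -2824.64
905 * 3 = 2715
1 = 1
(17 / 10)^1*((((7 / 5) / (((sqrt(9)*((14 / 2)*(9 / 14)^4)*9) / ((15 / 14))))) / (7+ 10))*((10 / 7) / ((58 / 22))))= 4312 / 1712421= 0.00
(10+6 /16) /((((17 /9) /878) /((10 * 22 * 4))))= 72145260 /17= 4243838.82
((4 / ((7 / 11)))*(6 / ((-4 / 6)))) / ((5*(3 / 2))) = -264 / 35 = -7.54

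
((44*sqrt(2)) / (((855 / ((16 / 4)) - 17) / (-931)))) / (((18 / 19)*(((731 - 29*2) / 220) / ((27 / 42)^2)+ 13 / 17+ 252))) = -1.19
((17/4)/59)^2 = 0.01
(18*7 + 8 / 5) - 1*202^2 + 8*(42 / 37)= -7523454 / 185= -40667.32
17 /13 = 1.31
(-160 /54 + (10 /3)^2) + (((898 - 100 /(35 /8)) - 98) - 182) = 114022 /189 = 603.29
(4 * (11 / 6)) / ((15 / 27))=66 / 5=13.20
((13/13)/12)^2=1/144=0.01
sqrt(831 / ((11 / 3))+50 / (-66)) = sqrt(245982) / 33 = 15.03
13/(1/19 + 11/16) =3952/225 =17.56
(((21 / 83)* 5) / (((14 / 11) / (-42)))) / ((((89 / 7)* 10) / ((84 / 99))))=-2058 / 7387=-0.28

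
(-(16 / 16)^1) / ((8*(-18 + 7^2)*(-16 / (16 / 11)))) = 1 / 2728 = 0.00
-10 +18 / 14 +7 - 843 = -5913 / 7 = -844.71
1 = 1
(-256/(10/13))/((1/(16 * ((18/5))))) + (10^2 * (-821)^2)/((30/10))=1683664804/75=22448864.05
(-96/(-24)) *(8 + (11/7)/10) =1142/35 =32.63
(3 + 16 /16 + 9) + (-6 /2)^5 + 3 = -227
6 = 6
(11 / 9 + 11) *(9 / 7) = 110 / 7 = 15.71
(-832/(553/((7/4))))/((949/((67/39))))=-1072/224913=-0.00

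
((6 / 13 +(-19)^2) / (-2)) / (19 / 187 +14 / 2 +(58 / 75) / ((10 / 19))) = -329517375 / 15626962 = -21.09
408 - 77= 331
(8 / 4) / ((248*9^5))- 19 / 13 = -139119431 / 95186988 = -1.46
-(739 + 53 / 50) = -37003 / 50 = -740.06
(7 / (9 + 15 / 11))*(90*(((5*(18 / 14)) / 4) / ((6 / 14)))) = 17325 / 76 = 227.96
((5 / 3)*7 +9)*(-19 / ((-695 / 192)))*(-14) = -1055488 / 695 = -1518.69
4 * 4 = 16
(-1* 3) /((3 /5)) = -5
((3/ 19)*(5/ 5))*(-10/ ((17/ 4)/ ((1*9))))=-1080/ 323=-3.34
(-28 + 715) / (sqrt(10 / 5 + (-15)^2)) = 687* sqrt(227) / 227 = 45.60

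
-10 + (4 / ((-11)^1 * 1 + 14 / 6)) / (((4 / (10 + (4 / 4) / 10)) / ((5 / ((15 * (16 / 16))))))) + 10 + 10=2499 / 260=9.61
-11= -11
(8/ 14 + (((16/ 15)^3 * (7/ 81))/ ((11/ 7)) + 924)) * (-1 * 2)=-38927035856/ 21049875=-1849.28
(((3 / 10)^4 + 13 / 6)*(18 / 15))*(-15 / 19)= -2.06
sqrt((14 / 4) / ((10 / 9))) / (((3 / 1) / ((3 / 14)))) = 3 * sqrt(35) / 140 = 0.13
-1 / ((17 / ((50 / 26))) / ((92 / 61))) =-2300 / 13481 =-0.17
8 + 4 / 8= 17 / 2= 8.50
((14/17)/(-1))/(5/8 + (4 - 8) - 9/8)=0.18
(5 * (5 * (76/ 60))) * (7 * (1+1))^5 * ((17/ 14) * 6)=124083680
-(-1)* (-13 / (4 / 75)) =-243.75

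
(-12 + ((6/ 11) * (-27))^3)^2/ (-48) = -379407421875/ 1771561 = -214165.60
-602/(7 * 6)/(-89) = 43/267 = 0.16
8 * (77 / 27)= 22.81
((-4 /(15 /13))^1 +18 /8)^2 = 5329 /3600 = 1.48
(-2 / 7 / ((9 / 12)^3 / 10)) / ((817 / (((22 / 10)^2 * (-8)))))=247808 / 772065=0.32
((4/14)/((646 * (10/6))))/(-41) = -0.00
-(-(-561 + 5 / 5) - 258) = -302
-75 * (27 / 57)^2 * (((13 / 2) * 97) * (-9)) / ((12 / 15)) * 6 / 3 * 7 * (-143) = -345070600875 / 1444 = -238968560.16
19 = 19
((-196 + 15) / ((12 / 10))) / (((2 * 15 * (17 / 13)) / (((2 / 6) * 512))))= -301184 / 459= -656.17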